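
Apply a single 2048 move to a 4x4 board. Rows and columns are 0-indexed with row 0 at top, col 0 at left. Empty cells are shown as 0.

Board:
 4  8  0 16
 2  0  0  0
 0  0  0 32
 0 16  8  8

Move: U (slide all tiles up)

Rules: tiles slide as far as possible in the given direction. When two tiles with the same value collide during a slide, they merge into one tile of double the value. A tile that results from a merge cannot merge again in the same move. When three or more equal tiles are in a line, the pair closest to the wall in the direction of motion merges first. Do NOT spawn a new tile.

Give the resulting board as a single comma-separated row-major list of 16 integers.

Answer: 4, 8, 8, 16, 2, 16, 0, 32, 0, 0, 0, 8, 0, 0, 0, 0

Derivation:
Slide up:
col 0: [4, 2, 0, 0] -> [4, 2, 0, 0]
col 1: [8, 0, 0, 16] -> [8, 16, 0, 0]
col 2: [0, 0, 0, 8] -> [8, 0, 0, 0]
col 3: [16, 0, 32, 8] -> [16, 32, 8, 0]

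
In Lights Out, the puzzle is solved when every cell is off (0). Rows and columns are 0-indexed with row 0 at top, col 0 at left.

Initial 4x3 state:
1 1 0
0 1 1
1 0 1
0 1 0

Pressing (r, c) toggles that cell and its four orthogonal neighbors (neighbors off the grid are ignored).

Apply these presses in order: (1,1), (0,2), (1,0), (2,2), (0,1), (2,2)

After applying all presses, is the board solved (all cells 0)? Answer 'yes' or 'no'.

Answer: no

Derivation:
After press 1 at (1,1):
1 0 0
1 0 0
1 1 1
0 1 0

After press 2 at (0,2):
1 1 1
1 0 1
1 1 1
0 1 0

After press 3 at (1,0):
0 1 1
0 1 1
0 1 1
0 1 0

After press 4 at (2,2):
0 1 1
0 1 0
0 0 0
0 1 1

After press 5 at (0,1):
1 0 0
0 0 0
0 0 0
0 1 1

After press 6 at (2,2):
1 0 0
0 0 1
0 1 1
0 1 0

Lights still on: 5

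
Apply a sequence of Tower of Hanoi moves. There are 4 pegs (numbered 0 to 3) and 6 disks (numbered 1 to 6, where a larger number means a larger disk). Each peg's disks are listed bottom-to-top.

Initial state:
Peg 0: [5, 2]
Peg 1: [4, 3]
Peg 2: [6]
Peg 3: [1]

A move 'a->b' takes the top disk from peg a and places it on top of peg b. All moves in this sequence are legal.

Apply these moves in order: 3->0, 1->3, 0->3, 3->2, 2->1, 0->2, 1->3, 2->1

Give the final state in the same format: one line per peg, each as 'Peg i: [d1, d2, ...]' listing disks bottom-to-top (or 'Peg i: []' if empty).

Answer: Peg 0: [5]
Peg 1: [4, 2]
Peg 2: [6]
Peg 3: [3, 1]

Derivation:
After move 1 (3->0):
Peg 0: [5, 2, 1]
Peg 1: [4, 3]
Peg 2: [6]
Peg 3: []

After move 2 (1->3):
Peg 0: [5, 2, 1]
Peg 1: [4]
Peg 2: [6]
Peg 3: [3]

After move 3 (0->3):
Peg 0: [5, 2]
Peg 1: [4]
Peg 2: [6]
Peg 3: [3, 1]

After move 4 (3->2):
Peg 0: [5, 2]
Peg 1: [4]
Peg 2: [6, 1]
Peg 3: [3]

After move 5 (2->1):
Peg 0: [5, 2]
Peg 1: [4, 1]
Peg 2: [6]
Peg 3: [3]

After move 6 (0->2):
Peg 0: [5]
Peg 1: [4, 1]
Peg 2: [6, 2]
Peg 3: [3]

After move 7 (1->3):
Peg 0: [5]
Peg 1: [4]
Peg 2: [6, 2]
Peg 3: [3, 1]

After move 8 (2->1):
Peg 0: [5]
Peg 1: [4, 2]
Peg 2: [6]
Peg 3: [3, 1]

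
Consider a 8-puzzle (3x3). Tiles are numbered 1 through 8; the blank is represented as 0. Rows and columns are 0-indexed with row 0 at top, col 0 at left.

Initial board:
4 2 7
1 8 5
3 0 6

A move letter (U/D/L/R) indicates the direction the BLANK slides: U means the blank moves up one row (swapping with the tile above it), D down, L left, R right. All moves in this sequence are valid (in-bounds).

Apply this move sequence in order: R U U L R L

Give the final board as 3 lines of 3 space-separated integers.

After move 1 (R):
4 2 7
1 8 5
3 6 0

After move 2 (U):
4 2 7
1 8 0
3 6 5

After move 3 (U):
4 2 0
1 8 7
3 6 5

After move 4 (L):
4 0 2
1 8 7
3 6 5

After move 5 (R):
4 2 0
1 8 7
3 6 5

After move 6 (L):
4 0 2
1 8 7
3 6 5

Answer: 4 0 2
1 8 7
3 6 5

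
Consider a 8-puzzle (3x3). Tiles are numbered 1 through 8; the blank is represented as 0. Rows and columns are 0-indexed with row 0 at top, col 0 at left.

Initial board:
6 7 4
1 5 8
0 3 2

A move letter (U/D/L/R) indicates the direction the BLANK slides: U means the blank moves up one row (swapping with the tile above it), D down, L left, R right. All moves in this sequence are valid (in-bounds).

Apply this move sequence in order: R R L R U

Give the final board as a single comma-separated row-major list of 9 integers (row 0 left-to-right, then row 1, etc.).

After move 1 (R):
6 7 4
1 5 8
3 0 2

After move 2 (R):
6 7 4
1 5 8
3 2 0

After move 3 (L):
6 7 4
1 5 8
3 0 2

After move 4 (R):
6 7 4
1 5 8
3 2 0

After move 5 (U):
6 7 4
1 5 0
3 2 8

Answer: 6, 7, 4, 1, 5, 0, 3, 2, 8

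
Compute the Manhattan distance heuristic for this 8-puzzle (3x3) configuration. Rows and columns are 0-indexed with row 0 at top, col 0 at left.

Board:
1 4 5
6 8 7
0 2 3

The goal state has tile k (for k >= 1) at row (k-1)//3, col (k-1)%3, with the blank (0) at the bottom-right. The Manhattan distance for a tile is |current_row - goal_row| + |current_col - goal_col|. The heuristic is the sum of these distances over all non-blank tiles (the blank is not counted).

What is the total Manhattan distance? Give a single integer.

Tile 1: at (0,0), goal (0,0), distance |0-0|+|0-0| = 0
Tile 4: at (0,1), goal (1,0), distance |0-1|+|1-0| = 2
Tile 5: at (0,2), goal (1,1), distance |0-1|+|2-1| = 2
Tile 6: at (1,0), goal (1,2), distance |1-1|+|0-2| = 2
Tile 8: at (1,1), goal (2,1), distance |1-2|+|1-1| = 1
Tile 7: at (1,2), goal (2,0), distance |1-2|+|2-0| = 3
Tile 2: at (2,1), goal (0,1), distance |2-0|+|1-1| = 2
Tile 3: at (2,2), goal (0,2), distance |2-0|+|2-2| = 2
Sum: 0 + 2 + 2 + 2 + 1 + 3 + 2 + 2 = 14

Answer: 14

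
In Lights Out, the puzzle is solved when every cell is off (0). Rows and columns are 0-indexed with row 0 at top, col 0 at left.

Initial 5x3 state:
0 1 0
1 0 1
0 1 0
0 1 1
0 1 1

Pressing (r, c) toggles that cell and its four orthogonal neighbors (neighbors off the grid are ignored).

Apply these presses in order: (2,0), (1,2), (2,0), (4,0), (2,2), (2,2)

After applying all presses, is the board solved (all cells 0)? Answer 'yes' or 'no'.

After press 1 at (2,0):
0 1 0
0 0 1
1 0 0
1 1 1
0 1 1

After press 2 at (1,2):
0 1 1
0 1 0
1 0 1
1 1 1
0 1 1

After press 3 at (2,0):
0 1 1
1 1 0
0 1 1
0 1 1
0 1 1

After press 4 at (4,0):
0 1 1
1 1 0
0 1 1
1 1 1
1 0 1

After press 5 at (2,2):
0 1 1
1 1 1
0 0 0
1 1 0
1 0 1

After press 6 at (2,2):
0 1 1
1 1 0
0 1 1
1 1 1
1 0 1

Lights still on: 11

Answer: no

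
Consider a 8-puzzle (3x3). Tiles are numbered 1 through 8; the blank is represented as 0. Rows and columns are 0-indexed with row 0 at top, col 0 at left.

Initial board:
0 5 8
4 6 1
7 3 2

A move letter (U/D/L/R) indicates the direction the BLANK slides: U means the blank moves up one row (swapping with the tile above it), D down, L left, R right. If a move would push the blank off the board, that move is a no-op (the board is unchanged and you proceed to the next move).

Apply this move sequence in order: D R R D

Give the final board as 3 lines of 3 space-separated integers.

Answer: 4 5 8
6 1 2
7 3 0

Derivation:
After move 1 (D):
4 5 8
0 6 1
7 3 2

After move 2 (R):
4 5 8
6 0 1
7 3 2

After move 3 (R):
4 5 8
6 1 0
7 3 2

After move 4 (D):
4 5 8
6 1 2
7 3 0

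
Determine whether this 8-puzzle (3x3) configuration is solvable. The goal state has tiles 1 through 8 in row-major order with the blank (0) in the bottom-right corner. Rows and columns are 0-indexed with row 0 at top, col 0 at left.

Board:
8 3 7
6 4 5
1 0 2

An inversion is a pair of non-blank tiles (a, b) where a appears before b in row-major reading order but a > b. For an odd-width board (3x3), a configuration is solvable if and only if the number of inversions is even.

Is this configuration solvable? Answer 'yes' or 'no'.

Inversions (pairs i<j in row-major order where tile[i] > tile[j] > 0): 22
22 is even, so the puzzle is solvable.

Answer: yes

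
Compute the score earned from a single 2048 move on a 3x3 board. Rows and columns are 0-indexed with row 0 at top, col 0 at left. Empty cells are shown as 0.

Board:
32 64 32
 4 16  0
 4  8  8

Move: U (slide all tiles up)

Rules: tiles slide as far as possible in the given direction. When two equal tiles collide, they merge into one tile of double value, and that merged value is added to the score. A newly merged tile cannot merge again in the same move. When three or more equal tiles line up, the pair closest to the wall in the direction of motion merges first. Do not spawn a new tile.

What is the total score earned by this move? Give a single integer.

Slide up:
col 0: [32, 4, 4] -> [32, 8, 0]  score +8 (running 8)
col 1: [64, 16, 8] -> [64, 16, 8]  score +0 (running 8)
col 2: [32, 0, 8] -> [32, 8, 0]  score +0 (running 8)
Board after move:
32 64 32
 8 16  8
 0  8  0

Answer: 8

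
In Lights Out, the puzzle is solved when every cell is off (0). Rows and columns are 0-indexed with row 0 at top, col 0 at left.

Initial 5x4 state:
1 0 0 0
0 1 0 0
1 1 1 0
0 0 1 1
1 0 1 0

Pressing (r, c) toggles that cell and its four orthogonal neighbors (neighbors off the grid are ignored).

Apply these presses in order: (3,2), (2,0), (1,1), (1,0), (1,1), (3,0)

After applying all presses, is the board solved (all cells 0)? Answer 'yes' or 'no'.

After press 1 at (3,2):
1 0 0 0
0 1 0 0
1 1 0 0
0 1 0 0
1 0 0 0

After press 2 at (2,0):
1 0 0 0
1 1 0 0
0 0 0 0
1 1 0 0
1 0 0 0

After press 3 at (1,1):
1 1 0 0
0 0 1 0
0 1 0 0
1 1 0 0
1 0 0 0

After press 4 at (1,0):
0 1 0 0
1 1 1 0
1 1 0 0
1 1 0 0
1 0 0 0

After press 5 at (1,1):
0 0 0 0
0 0 0 0
1 0 0 0
1 1 0 0
1 0 0 0

After press 6 at (3,0):
0 0 0 0
0 0 0 0
0 0 0 0
0 0 0 0
0 0 0 0

Lights still on: 0

Answer: yes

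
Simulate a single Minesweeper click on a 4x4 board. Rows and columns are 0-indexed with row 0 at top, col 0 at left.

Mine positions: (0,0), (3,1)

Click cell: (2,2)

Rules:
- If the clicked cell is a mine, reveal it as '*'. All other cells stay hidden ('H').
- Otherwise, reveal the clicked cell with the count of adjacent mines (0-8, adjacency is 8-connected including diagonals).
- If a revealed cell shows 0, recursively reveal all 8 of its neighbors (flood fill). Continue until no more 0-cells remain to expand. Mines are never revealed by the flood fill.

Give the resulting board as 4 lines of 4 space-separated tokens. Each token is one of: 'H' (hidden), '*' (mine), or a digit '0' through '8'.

H H H H
H H H H
H H 1 H
H H H H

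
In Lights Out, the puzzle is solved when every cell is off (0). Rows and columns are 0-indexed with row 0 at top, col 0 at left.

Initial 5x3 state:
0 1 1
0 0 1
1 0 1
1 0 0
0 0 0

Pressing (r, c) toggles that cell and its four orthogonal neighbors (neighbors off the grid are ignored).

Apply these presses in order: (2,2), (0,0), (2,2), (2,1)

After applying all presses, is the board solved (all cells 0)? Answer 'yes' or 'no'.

Answer: no

Derivation:
After press 1 at (2,2):
0 1 1
0 0 0
1 1 0
1 0 1
0 0 0

After press 2 at (0,0):
1 0 1
1 0 0
1 1 0
1 0 1
0 0 0

After press 3 at (2,2):
1 0 1
1 0 1
1 0 1
1 0 0
0 0 0

After press 4 at (2,1):
1 0 1
1 1 1
0 1 0
1 1 0
0 0 0

Lights still on: 8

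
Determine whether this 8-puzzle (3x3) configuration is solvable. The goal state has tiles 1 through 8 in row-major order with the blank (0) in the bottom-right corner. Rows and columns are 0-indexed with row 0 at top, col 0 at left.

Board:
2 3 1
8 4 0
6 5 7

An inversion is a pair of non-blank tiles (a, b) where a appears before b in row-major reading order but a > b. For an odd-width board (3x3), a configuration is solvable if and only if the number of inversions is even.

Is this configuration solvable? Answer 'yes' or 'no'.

Answer: no

Derivation:
Inversions (pairs i<j in row-major order where tile[i] > tile[j] > 0): 7
7 is odd, so the puzzle is not solvable.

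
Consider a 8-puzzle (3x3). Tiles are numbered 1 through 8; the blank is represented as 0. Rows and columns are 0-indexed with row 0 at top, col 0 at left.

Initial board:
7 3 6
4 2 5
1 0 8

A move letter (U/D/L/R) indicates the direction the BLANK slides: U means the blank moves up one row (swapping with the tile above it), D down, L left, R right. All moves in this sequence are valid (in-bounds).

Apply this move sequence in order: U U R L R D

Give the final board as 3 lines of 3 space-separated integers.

Answer: 7 6 5
4 3 0
1 2 8

Derivation:
After move 1 (U):
7 3 6
4 0 5
1 2 8

After move 2 (U):
7 0 6
4 3 5
1 2 8

After move 3 (R):
7 6 0
4 3 5
1 2 8

After move 4 (L):
7 0 6
4 3 5
1 2 8

After move 5 (R):
7 6 0
4 3 5
1 2 8

After move 6 (D):
7 6 5
4 3 0
1 2 8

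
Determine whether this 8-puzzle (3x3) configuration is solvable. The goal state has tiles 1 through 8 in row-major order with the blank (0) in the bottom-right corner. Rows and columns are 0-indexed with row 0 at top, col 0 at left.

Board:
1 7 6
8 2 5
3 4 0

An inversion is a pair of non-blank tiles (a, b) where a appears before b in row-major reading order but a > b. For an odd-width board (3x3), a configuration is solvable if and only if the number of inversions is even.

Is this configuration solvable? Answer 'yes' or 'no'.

Inversions (pairs i<j in row-major order where tile[i] > tile[j] > 0): 15
15 is odd, so the puzzle is not solvable.

Answer: no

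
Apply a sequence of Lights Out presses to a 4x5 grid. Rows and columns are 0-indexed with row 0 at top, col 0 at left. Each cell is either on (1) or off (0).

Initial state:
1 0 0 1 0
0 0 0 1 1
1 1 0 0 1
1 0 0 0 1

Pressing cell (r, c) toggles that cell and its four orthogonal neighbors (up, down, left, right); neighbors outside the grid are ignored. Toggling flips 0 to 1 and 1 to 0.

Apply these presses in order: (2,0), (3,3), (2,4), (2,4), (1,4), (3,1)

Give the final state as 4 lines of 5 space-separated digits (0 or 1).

Answer: 1 0 0 1 1
1 0 0 0 0
0 1 0 1 0
1 1 0 1 0

Derivation:
After press 1 at (2,0):
1 0 0 1 0
1 0 0 1 1
0 0 0 0 1
0 0 0 0 1

After press 2 at (3,3):
1 0 0 1 0
1 0 0 1 1
0 0 0 1 1
0 0 1 1 0

After press 3 at (2,4):
1 0 0 1 0
1 0 0 1 0
0 0 0 0 0
0 0 1 1 1

After press 4 at (2,4):
1 0 0 1 0
1 0 0 1 1
0 0 0 1 1
0 0 1 1 0

After press 5 at (1,4):
1 0 0 1 1
1 0 0 0 0
0 0 0 1 0
0 0 1 1 0

After press 6 at (3,1):
1 0 0 1 1
1 0 0 0 0
0 1 0 1 0
1 1 0 1 0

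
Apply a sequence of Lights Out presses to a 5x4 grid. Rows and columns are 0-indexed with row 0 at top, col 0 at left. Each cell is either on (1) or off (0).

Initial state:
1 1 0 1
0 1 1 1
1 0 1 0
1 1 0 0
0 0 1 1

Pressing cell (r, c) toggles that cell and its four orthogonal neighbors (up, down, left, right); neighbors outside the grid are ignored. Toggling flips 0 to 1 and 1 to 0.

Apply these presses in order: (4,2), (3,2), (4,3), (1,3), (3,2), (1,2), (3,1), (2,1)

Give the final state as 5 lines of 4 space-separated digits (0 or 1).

After press 1 at (4,2):
1 1 0 1
0 1 1 1
1 0 1 0
1 1 1 0
0 1 0 0

After press 2 at (3,2):
1 1 0 1
0 1 1 1
1 0 0 0
1 0 0 1
0 1 1 0

After press 3 at (4,3):
1 1 0 1
0 1 1 1
1 0 0 0
1 0 0 0
0 1 0 1

After press 4 at (1,3):
1 1 0 0
0 1 0 0
1 0 0 1
1 0 0 0
0 1 0 1

After press 5 at (3,2):
1 1 0 0
0 1 0 0
1 0 1 1
1 1 1 1
0 1 1 1

After press 6 at (1,2):
1 1 1 0
0 0 1 1
1 0 0 1
1 1 1 1
0 1 1 1

After press 7 at (3,1):
1 1 1 0
0 0 1 1
1 1 0 1
0 0 0 1
0 0 1 1

After press 8 at (2,1):
1 1 1 0
0 1 1 1
0 0 1 1
0 1 0 1
0 0 1 1

Answer: 1 1 1 0
0 1 1 1
0 0 1 1
0 1 0 1
0 0 1 1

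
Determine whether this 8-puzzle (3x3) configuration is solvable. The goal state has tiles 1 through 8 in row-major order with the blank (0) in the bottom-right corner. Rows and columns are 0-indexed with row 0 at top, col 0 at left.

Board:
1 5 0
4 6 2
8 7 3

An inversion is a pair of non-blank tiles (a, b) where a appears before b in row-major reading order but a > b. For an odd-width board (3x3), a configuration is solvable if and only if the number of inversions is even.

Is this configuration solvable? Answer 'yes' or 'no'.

Inversions (pairs i<j in row-major order where tile[i] > tile[j] > 0): 10
10 is even, so the puzzle is solvable.

Answer: yes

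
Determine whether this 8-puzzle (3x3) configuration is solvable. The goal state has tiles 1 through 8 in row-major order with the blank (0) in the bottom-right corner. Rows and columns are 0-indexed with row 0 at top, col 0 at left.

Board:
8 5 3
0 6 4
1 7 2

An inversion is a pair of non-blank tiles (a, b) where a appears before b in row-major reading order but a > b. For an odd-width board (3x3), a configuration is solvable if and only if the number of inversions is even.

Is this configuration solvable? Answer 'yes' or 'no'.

Answer: no

Derivation:
Inversions (pairs i<j in row-major order where tile[i] > tile[j] > 0): 19
19 is odd, so the puzzle is not solvable.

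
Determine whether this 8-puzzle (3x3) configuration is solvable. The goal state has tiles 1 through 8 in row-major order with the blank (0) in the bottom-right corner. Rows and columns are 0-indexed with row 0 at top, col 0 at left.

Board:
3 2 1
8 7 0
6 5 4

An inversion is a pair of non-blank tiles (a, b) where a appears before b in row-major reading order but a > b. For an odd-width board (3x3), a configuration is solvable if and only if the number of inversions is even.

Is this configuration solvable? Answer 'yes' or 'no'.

Answer: no

Derivation:
Inversions (pairs i<j in row-major order where tile[i] > tile[j] > 0): 13
13 is odd, so the puzzle is not solvable.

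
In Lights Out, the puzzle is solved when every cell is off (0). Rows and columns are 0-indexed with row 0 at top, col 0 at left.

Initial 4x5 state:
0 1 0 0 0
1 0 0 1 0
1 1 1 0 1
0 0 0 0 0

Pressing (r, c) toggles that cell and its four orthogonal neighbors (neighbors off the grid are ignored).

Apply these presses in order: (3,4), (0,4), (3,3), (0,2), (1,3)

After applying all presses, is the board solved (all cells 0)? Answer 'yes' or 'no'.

After press 1 at (3,4):
0 1 0 0 0
1 0 0 1 0
1 1 1 0 0
0 0 0 1 1

After press 2 at (0,4):
0 1 0 1 1
1 0 0 1 1
1 1 1 0 0
0 0 0 1 1

After press 3 at (3,3):
0 1 0 1 1
1 0 0 1 1
1 1 1 1 0
0 0 1 0 0

After press 4 at (0,2):
0 0 1 0 1
1 0 1 1 1
1 1 1 1 0
0 0 1 0 0

After press 5 at (1,3):
0 0 1 1 1
1 0 0 0 0
1 1 1 0 0
0 0 1 0 0

Lights still on: 8

Answer: no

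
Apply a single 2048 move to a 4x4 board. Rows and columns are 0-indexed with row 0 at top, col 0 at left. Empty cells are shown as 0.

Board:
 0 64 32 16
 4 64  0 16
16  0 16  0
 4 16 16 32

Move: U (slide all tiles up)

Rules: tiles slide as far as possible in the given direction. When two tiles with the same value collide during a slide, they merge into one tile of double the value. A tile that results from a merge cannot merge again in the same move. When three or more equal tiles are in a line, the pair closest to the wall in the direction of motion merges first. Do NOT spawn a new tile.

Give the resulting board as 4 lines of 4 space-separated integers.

Answer:   4 128  32  32
 16  16  32  32
  4   0   0   0
  0   0   0   0

Derivation:
Slide up:
col 0: [0, 4, 16, 4] -> [4, 16, 4, 0]
col 1: [64, 64, 0, 16] -> [128, 16, 0, 0]
col 2: [32, 0, 16, 16] -> [32, 32, 0, 0]
col 3: [16, 16, 0, 32] -> [32, 32, 0, 0]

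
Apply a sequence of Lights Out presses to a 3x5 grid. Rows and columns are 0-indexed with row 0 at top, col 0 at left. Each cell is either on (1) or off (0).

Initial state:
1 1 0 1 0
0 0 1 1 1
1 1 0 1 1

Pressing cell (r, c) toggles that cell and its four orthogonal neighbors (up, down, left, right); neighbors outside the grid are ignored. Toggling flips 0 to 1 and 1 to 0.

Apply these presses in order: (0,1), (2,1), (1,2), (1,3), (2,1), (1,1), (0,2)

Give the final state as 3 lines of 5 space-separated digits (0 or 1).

Answer: 0 0 1 1 0
1 1 1 1 0
1 0 1 0 1

Derivation:
After press 1 at (0,1):
0 0 1 1 0
0 1 1 1 1
1 1 0 1 1

After press 2 at (2,1):
0 0 1 1 0
0 0 1 1 1
0 0 1 1 1

After press 3 at (1,2):
0 0 0 1 0
0 1 0 0 1
0 0 0 1 1

After press 4 at (1,3):
0 0 0 0 0
0 1 1 1 0
0 0 0 0 1

After press 5 at (2,1):
0 0 0 0 0
0 0 1 1 0
1 1 1 0 1

After press 6 at (1,1):
0 1 0 0 0
1 1 0 1 0
1 0 1 0 1

After press 7 at (0,2):
0 0 1 1 0
1 1 1 1 0
1 0 1 0 1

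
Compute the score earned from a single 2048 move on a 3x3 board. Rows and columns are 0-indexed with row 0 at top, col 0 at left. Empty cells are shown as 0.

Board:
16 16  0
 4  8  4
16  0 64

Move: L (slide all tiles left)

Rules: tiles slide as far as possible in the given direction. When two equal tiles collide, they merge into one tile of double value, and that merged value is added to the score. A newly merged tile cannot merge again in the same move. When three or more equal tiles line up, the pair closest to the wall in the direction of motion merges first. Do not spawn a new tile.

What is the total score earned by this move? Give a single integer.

Answer: 32

Derivation:
Slide left:
row 0: [16, 16, 0] -> [32, 0, 0]  score +32 (running 32)
row 1: [4, 8, 4] -> [4, 8, 4]  score +0 (running 32)
row 2: [16, 0, 64] -> [16, 64, 0]  score +0 (running 32)
Board after move:
32  0  0
 4  8  4
16 64  0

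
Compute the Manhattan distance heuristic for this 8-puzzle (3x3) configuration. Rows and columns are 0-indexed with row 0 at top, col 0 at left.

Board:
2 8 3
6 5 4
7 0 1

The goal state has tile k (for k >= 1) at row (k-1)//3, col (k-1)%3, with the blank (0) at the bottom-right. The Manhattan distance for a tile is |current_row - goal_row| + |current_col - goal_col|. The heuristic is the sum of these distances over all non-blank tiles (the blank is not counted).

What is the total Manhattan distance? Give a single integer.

Tile 2: at (0,0), goal (0,1), distance |0-0|+|0-1| = 1
Tile 8: at (0,1), goal (2,1), distance |0-2|+|1-1| = 2
Tile 3: at (0,2), goal (0,2), distance |0-0|+|2-2| = 0
Tile 6: at (1,0), goal (1,2), distance |1-1|+|0-2| = 2
Tile 5: at (1,1), goal (1,1), distance |1-1|+|1-1| = 0
Tile 4: at (1,2), goal (1,0), distance |1-1|+|2-0| = 2
Tile 7: at (2,0), goal (2,0), distance |2-2|+|0-0| = 0
Tile 1: at (2,2), goal (0,0), distance |2-0|+|2-0| = 4
Sum: 1 + 2 + 0 + 2 + 0 + 2 + 0 + 4 = 11

Answer: 11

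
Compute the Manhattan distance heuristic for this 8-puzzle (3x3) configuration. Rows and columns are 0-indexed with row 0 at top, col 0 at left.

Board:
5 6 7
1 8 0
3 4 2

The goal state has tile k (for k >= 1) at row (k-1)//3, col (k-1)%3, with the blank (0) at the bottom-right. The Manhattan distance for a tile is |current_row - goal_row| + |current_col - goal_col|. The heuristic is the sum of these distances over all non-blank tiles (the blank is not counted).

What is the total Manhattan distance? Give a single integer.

Answer: 19

Derivation:
Tile 5: (0,0)->(1,1) = 2
Tile 6: (0,1)->(1,2) = 2
Tile 7: (0,2)->(2,0) = 4
Tile 1: (1,0)->(0,0) = 1
Tile 8: (1,1)->(2,1) = 1
Tile 3: (2,0)->(0,2) = 4
Tile 4: (2,1)->(1,0) = 2
Tile 2: (2,2)->(0,1) = 3
Sum: 2 + 2 + 4 + 1 + 1 + 4 + 2 + 3 = 19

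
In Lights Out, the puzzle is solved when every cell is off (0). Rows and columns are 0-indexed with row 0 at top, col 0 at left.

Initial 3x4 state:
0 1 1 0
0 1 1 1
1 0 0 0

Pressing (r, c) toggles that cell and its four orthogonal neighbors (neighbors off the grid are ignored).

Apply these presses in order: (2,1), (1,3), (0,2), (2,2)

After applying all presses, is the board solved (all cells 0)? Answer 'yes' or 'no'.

After press 1 at (2,1):
0 1 1 0
0 0 1 1
0 1 1 0

After press 2 at (1,3):
0 1 1 1
0 0 0 0
0 1 1 1

After press 3 at (0,2):
0 0 0 0
0 0 1 0
0 1 1 1

After press 4 at (2,2):
0 0 0 0
0 0 0 0
0 0 0 0

Lights still on: 0

Answer: yes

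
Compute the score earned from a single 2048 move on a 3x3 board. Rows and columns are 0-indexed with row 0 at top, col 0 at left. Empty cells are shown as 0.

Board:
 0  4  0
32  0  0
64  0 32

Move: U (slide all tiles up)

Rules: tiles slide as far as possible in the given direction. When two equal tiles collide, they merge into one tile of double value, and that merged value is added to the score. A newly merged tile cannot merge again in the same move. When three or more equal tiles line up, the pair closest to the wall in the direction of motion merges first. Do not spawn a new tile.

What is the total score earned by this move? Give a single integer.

Answer: 0

Derivation:
Slide up:
col 0: [0, 32, 64] -> [32, 64, 0]  score +0 (running 0)
col 1: [4, 0, 0] -> [4, 0, 0]  score +0 (running 0)
col 2: [0, 0, 32] -> [32, 0, 0]  score +0 (running 0)
Board after move:
32  4 32
64  0  0
 0  0  0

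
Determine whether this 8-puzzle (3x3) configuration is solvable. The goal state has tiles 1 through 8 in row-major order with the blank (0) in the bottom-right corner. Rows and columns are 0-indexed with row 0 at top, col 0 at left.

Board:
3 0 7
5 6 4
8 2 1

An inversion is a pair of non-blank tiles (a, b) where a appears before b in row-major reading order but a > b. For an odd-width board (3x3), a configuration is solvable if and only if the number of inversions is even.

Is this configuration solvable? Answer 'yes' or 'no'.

Inversions (pairs i<j in row-major order where tile[i] > tile[j] > 0): 18
18 is even, so the puzzle is solvable.

Answer: yes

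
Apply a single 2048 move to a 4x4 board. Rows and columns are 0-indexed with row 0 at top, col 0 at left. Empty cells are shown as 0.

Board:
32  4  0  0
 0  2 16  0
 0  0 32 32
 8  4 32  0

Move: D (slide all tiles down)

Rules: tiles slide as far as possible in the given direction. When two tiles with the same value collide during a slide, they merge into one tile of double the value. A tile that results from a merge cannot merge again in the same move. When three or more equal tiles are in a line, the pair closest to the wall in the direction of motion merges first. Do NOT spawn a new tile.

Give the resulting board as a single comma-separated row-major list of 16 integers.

Slide down:
col 0: [32, 0, 0, 8] -> [0, 0, 32, 8]
col 1: [4, 2, 0, 4] -> [0, 4, 2, 4]
col 2: [0, 16, 32, 32] -> [0, 0, 16, 64]
col 3: [0, 0, 32, 0] -> [0, 0, 0, 32]

Answer: 0, 0, 0, 0, 0, 4, 0, 0, 32, 2, 16, 0, 8, 4, 64, 32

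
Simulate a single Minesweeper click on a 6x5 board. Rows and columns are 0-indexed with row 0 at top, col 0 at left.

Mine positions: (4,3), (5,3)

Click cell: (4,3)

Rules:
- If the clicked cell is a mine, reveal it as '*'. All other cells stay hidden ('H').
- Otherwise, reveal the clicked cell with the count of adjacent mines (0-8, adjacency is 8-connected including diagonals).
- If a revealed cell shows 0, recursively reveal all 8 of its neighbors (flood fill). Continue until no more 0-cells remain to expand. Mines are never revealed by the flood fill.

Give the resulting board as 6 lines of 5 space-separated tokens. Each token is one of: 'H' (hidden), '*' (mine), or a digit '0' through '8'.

H H H H H
H H H H H
H H H H H
H H H H H
H H H * H
H H H H H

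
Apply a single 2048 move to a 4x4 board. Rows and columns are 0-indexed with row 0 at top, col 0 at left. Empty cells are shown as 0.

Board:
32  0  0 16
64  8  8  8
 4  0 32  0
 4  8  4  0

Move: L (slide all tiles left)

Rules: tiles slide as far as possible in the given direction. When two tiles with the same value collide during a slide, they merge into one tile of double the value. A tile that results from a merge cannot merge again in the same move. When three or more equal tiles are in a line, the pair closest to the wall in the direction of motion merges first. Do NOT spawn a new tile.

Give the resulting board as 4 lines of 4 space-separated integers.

Answer: 32 16  0  0
64 16  8  0
 4 32  0  0
 4  8  4  0

Derivation:
Slide left:
row 0: [32, 0, 0, 16] -> [32, 16, 0, 0]
row 1: [64, 8, 8, 8] -> [64, 16, 8, 0]
row 2: [4, 0, 32, 0] -> [4, 32, 0, 0]
row 3: [4, 8, 4, 0] -> [4, 8, 4, 0]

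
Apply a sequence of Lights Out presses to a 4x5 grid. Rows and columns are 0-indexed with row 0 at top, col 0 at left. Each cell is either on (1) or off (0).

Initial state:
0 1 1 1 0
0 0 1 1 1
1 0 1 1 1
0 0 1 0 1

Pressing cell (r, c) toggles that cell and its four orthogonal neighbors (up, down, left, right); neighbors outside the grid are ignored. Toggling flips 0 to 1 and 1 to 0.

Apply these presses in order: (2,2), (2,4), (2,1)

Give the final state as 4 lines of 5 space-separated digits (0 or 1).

Answer: 0 1 1 1 0
0 1 0 1 0
0 0 1 1 0
0 1 0 0 0

Derivation:
After press 1 at (2,2):
0 1 1 1 0
0 0 0 1 1
1 1 0 0 1
0 0 0 0 1

After press 2 at (2,4):
0 1 1 1 0
0 0 0 1 0
1 1 0 1 0
0 0 0 0 0

After press 3 at (2,1):
0 1 1 1 0
0 1 0 1 0
0 0 1 1 0
0 1 0 0 0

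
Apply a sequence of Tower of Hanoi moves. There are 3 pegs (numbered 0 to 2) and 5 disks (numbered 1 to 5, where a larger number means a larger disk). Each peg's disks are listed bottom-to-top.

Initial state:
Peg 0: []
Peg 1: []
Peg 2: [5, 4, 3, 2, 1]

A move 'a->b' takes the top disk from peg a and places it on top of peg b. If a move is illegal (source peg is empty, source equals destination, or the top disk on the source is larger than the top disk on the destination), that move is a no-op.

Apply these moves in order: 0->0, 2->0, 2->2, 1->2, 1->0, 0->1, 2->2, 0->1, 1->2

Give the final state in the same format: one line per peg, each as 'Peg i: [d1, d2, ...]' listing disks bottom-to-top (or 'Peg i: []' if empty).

Answer: Peg 0: []
Peg 1: []
Peg 2: [5, 4, 3, 2, 1]

Derivation:
After move 1 (0->0):
Peg 0: []
Peg 1: []
Peg 2: [5, 4, 3, 2, 1]

After move 2 (2->0):
Peg 0: [1]
Peg 1: []
Peg 2: [5, 4, 3, 2]

After move 3 (2->2):
Peg 0: [1]
Peg 1: []
Peg 2: [5, 4, 3, 2]

After move 4 (1->2):
Peg 0: [1]
Peg 1: []
Peg 2: [5, 4, 3, 2]

After move 5 (1->0):
Peg 0: [1]
Peg 1: []
Peg 2: [5, 4, 3, 2]

After move 6 (0->1):
Peg 0: []
Peg 1: [1]
Peg 2: [5, 4, 3, 2]

After move 7 (2->2):
Peg 0: []
Peg 1: [1]
Peg 2: [5, 4, 3, 2]

After move 8 (0->1):
Peg 0: []
Peg 1: [1]
Peg 2: [5, 4, 3, 2]

After move 9 (1->2):
Peg 0: []
Peg 1: []
Peg 2: [5, 4, 3, 2, 1]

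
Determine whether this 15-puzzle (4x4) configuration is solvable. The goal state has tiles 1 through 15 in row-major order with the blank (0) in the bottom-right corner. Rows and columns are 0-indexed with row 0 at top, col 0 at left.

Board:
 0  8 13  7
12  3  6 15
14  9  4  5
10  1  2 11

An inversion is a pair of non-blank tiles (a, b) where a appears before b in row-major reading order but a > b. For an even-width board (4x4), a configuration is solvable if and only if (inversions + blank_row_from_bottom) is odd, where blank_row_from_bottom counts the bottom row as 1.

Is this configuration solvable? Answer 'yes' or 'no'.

Inversions: 64
Blank is in row 0 (0-indexed from top), which is row 4 counting from the bottom (bottom = 1).
64 + 4 = 68, which is even, so the puzzle is not solvable.

Answer: no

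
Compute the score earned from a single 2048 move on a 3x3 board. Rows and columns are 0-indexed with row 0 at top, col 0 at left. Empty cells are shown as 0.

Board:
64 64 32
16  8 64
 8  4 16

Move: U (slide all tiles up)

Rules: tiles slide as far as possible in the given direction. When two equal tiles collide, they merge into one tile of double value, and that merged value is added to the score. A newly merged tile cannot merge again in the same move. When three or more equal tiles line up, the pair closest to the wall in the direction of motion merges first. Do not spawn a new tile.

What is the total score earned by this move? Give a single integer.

Answer: 0

Derivation:
Slide up:
col 0: [64, 16, 8] -> [64, 16, 8]  score +0 (running 0)
col 1: [64, 8, 4] -> [64, 8, 4]  score +0 (running 0)
col 2: [32, 64, 16] -> [32, 64, 16]  score +0 (running 0)
Board after move:
64 64 32
16  8 64
 8  4 16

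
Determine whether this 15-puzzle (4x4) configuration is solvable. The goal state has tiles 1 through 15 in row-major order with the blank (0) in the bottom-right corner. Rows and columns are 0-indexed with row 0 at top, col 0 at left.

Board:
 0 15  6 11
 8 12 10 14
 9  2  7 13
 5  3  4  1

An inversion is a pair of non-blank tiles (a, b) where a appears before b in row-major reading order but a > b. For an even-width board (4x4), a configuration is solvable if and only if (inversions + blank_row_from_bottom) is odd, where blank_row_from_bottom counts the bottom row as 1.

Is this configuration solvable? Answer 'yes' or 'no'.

Inversions: 77
Blank is in row 0 (0-indexed from top), which is row 4 counting from the bottom (bottom = 1).
77 + 4 = 81, which is odd, so the puzzle is solvable.

Answer: yes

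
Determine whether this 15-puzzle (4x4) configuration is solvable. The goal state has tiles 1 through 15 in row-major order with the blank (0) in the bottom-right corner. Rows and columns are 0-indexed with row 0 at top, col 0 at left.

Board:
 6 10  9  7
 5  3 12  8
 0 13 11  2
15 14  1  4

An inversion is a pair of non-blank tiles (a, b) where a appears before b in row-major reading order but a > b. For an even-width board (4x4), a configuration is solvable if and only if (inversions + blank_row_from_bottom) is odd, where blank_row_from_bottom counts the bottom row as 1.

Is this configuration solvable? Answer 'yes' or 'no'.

Inversions: 52
Blank is in row 2 (0-indexed from top), which is row 2 counting from the bottom (bottom = 1).
52 + 2 = 54, which is even, so the puzzle is not solvable.

Answer: no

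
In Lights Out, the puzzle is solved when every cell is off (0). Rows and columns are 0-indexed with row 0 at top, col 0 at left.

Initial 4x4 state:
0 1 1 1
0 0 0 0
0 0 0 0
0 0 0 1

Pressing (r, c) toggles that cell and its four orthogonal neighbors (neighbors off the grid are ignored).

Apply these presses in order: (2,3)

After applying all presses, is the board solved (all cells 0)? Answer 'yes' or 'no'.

After press 1 at (2,3):
0 1 1 1
0 0 0 1
0 0 1 1
0 0 0 0

Lights still on: 6

Answer: no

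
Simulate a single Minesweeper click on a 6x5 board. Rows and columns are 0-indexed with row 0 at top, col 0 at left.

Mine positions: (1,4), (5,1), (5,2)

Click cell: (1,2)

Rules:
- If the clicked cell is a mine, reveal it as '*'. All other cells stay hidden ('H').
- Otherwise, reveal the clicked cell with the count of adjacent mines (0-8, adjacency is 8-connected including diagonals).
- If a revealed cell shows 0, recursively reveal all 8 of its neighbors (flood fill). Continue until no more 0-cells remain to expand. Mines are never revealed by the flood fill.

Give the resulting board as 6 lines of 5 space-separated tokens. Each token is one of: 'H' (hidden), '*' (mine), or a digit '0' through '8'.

0 0 0 1 H
0 0 0 1 H
0 0 0 1 1
0 0 0 0 0
1 2 2 1 0
H H H 1 0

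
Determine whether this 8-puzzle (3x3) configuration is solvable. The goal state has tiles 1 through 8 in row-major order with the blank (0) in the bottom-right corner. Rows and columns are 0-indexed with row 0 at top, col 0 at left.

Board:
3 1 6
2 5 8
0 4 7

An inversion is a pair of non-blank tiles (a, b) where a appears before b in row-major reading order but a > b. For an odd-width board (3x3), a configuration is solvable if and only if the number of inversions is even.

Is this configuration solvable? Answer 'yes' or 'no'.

Inversions (pairs i<j in row-major order where tile[i] > tile[j] > 0): 8
8 is even, so the puzzle is solvable.

Answer: yes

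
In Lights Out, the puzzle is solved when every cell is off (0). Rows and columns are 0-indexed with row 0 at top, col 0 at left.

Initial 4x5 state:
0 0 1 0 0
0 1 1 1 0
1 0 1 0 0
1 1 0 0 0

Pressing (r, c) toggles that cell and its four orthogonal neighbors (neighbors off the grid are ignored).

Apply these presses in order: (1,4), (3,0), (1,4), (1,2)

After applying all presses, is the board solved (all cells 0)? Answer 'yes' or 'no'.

Answer: yes

Derivation:
After press 1 at (1,4):
0 0 1 0 1
0 1 1 0 1
1 0 1 0 1
1 1 0 0 0

After press 2 at (3,0):
0 0 1 0 1
0 1 1 0 1
0 0 1 0 1
0 0 0 0 0

After press 3 at (1,4):
0 0 1 0 0
0 1 1 1 0
0 0 1 0 0
0 0 0 0 0

After press 4 at (1,2):
0 0 0 0 0
0 0 0 0 0
0 0 0 0 0
0 0 0 0 0

Lights still on: 0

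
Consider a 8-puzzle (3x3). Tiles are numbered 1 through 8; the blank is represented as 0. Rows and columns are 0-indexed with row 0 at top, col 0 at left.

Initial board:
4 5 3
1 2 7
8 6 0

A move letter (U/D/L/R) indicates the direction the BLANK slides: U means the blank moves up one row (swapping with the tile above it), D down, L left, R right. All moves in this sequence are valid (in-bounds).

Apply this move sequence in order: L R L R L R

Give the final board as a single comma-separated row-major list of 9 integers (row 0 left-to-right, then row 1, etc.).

Answer: 4, 5, 3, 1, 2, 7, 8, 6, 0

Derivation:
After move 1 (L):
4 5 3
1 2 7
8 0 6

After move 2 (R):
4 5 3
1 2 7
8 6 0

After move 3 (L):
4 5 3
1 2 7
8 0 6

After move 4 (R):
4 5 3
1 2 7
8 6 0

After move 5 (L):
4 5 3
1 2 7
8 0 6

After move 6 (R):
4 5 3
1 2 7
8 6 0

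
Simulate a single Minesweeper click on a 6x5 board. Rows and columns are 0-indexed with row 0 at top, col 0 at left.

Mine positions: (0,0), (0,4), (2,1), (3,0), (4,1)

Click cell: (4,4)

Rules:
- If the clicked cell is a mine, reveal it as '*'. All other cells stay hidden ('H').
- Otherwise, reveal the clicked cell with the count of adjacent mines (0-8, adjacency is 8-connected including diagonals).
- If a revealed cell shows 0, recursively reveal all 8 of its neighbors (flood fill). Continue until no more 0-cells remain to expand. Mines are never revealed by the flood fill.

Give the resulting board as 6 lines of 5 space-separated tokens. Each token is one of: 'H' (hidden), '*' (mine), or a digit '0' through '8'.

H H H H H
H H 1 1 1
H H 1 0 0
H H 2 0 0
H H 1 0 0
H H 1 0 0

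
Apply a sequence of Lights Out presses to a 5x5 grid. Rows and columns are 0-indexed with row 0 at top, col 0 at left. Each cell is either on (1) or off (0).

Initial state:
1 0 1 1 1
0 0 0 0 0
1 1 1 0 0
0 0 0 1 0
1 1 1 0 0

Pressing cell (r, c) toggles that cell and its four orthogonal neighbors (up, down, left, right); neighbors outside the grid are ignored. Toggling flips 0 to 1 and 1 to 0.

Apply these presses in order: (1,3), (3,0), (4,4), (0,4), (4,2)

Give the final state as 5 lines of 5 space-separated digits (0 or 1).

After press 1 at (1,3):
1 0 1 0 1
0 0 1 1 1
1 1 1 1 0
0 0 0 1 0
1 1 1 0 0

After press 2 at (3,0):
1 0 1 0 1
0 0 1 1 1
0 1 1 1 0
1 1 0 1 0
0 1 1 0 0

After press 3 at (4,4):
1 0 1 0 1
0 0 1 1 1
0 1 1 1 0
1 1 0 1 1
0 1 1 1 1

After press 4 at (0,4):
1 0 1 1 0
0 0 1 1 0
0 1 1 1 0
1 1 0 1 1
0 1 1 1 1

After press 5 at (4,2):
1 0 1 1 0
0 0 1 1 0
0 1 1 1 0
1 1 1 1 1
0 0 0 0 1

Answer: 1 0 1 1 0
0 0 1 1 0
0 1 1 1 0
1 1 1 1 1
0 0 0 0 1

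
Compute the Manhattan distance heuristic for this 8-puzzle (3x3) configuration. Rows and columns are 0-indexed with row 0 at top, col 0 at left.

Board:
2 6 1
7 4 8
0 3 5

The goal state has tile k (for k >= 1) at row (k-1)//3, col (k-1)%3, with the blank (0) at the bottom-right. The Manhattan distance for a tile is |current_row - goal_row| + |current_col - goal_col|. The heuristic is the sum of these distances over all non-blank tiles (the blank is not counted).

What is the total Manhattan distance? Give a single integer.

Answer: 14

Derivation:
Tile 2: (0,0)->(0,1) = 1
Tile 6: (0,1)->(1,2) = 2
Tile 1: (0,2)->(0,0) = 2
Tile 7: (1,0)->(2,0) = 1
Tile 4: (1,1)->(1,0) = 1
Tile 8: (1,2)->(2,1) = 2
Tile 3: (2,1)->(0,2) = 3
Tile 5: (2,2)->(1,1) = 2
Sum: 1 + 2 + 2 + 1 + 1 + 2 + 3 + 2 = 14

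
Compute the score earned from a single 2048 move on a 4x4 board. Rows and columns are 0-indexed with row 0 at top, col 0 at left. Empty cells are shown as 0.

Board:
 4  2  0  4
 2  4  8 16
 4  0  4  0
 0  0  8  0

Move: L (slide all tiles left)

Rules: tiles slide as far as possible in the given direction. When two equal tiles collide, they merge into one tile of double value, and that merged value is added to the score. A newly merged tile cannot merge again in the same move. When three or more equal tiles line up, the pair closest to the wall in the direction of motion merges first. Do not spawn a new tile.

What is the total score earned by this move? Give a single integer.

Answer: 8

Derivation:
Slide left:
row 0: [4, 2, 0, 4] -> [4, 2, 4, 0]  score +0 (running 0)
row 1: [2, 4, 8, 16] -> [2, 4, 8, 16]  score +0 (running 0)
row 2: [4, 0, 4, 0] -> [8, 0, 0, 0]  score +8 (running 8)
row 3: [0, 0, 8, 0] -> [8, 0, 0, 0]  score +0 (running 8)
Board after move:
 4  2  4  0
 2  4  8 16
 8  0  0  0
 8  0  0  0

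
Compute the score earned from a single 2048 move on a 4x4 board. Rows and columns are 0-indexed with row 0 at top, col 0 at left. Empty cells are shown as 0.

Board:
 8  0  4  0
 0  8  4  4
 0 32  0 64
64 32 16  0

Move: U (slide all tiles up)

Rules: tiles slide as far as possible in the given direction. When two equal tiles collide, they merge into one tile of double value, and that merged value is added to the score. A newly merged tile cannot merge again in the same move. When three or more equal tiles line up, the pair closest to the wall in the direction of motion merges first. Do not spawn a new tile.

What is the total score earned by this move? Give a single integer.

Answer: 72

Derivation:
Slide up:
col 0: [8, 0, 0, 64] -> [8, 64, 0, 0]  score +0 (running 0)
col 1: [0, 8, 32, 32] -> [8, 64, 0, 0]  score +64 (running 64)
col 2: [4, 4, 0, 16] -> [8, 16, 0, 0]  score +8 (running 72)
col 3: [0, 4, 64, 0] -> [4, 64, 0, 0]  score +0 (running 72)
Board after move:
 8  8  8  4
64 64 16 64
 0  0  0  0
 0  0  0  0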